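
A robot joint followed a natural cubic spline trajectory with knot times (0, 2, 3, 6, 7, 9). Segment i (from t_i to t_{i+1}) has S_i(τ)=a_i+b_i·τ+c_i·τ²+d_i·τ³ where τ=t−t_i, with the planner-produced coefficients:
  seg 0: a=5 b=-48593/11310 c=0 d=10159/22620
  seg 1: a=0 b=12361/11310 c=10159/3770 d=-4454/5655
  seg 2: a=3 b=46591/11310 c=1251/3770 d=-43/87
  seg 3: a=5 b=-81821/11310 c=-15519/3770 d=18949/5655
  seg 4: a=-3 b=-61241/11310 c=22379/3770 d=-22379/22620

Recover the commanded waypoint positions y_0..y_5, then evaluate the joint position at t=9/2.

y_0 = S_0(0) = a_0 = 5
y_1 = S_1(0) = a_1 = 0
y_2 = S_2(0) = a_2 = 3
y_3 = S_3(0) = a_3 = 5
y_4 = S_4(0) = a_4 = -3
y_5 = S_4(2) = 2
t_q=9/2 is in segment 2 (τ=3/2); S_2(τ)=2147/260

y_0=5 y_1=0 y_2=3 y_3=5 y_4=-3 y_5=2
S(9/2) = 2147/260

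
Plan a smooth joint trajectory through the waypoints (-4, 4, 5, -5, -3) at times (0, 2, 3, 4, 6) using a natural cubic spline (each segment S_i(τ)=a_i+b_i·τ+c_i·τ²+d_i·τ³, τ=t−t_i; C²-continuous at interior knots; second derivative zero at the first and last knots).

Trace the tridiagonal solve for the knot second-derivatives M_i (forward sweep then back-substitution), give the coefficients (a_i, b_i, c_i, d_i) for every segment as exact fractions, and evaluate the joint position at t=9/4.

Δ: Δ0=4, Δ1=1, Δ2=-10, Δ3=1
row 1: diag=6, rhs=-18; c'=1/6, d'=-3
row 2: denom=4−1·1/6=23/6; d'=(-66−1·-3)/(23/6)=-378/23
row 3: denom=6−1·6/23=132/23; d'=(66−1·-378/23)/(132/23)=158/11
back: M3=158/11
back: M2=-378/23−6/23·158/11=-222/11
back: M1=-3−1/6·-222/11=4/11
M: M0=0, M1=4/11, M2=-222/11, M3=158/11, M4=0
seg 0: a=-4, c=M0/2=0, d=(M1−M0)/(6·2)=1/33, b=Δ0−h0·(2M0+M1)/6=128/33
seg 1: a=4, c=M1/2=2/11, d=(M2−M1)/(6·1)=-113/33, b=Δ1−h1·(2M1+M2)/6=140/33
seg 2: a=5, c=M2/2=-111/11, d=(M3−M2)/(6·1)=190/33, b=Δ2−h2·(2M2+M3)/6=-17/3
seg 3: a=-5, c=M3/2=79/11, d=(M4−M3)/(6·2)=-79/66, b=Δ3−h3·(2M3+M4)/6=-283/33
t_q=9/4 → seg 1, τ=1/4; S=4+140/33·τ+2/11·τ²+-113/33·τ³=3533/704

  seg 0: a=-4 b=128/33 c=0 d=1/33
  seg 1: a=4 b=140/33 c=2/11 d=-113/33
  seg 2: a=5 b=-17/3 c=-111/11 d=190/33
  seg 3: a=-5 b=-283/33 c=79/11 d=-79/66
S(9/4) = 3533/704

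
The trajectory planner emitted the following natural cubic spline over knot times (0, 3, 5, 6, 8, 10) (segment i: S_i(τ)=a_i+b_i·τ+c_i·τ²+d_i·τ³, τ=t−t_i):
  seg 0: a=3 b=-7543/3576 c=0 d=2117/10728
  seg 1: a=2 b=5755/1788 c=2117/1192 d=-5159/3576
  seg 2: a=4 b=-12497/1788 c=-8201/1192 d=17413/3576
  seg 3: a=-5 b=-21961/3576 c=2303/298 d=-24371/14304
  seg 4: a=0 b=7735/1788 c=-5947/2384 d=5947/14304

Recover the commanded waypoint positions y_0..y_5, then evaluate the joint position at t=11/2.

y_0=3 y_1=2 y_2=4 y_3=-5 y_4=0 y_5=2
S(11/2) = -5779/9536

y_0 = S_0(0) = a_0 = 3
y_1 = S_1(0) = a_1 = 2
y_2 = S_2(0) = a_2 = 4
y_3 = S_3(0) = a_3 = -5
y_4 = S_4(0) = a_4 = 0
y_5 = S_4(2) = 2
t_q=11/2 is in segment 2 (τ=1/2); S_2(τ)=-5779/9536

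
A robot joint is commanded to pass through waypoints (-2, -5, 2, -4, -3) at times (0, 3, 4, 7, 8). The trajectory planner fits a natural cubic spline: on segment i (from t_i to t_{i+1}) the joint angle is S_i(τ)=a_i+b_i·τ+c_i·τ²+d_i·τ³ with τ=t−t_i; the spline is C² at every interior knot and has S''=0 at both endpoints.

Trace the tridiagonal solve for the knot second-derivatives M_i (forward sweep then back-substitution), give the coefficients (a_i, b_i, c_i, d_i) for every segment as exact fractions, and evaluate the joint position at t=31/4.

  seg 0: a=-2 b=-665/144 c=0 d=521/1296
  seg 1: a=-5 b=449/72 c=521/144 d=-137/48
  seg 2: a=2 b=707/144 c=-89/18 d=1141/1296
  seg 3: a=-4 b=-71/72 c=143/48 d=-143/144
S(31/4) = -10699/3072

Δ: Δ0=-1, Δ1=7, Δ2=-2, Δ3=1
row 1: diag=8, rhs=48; c'=1/8, d'=6
row 2: denom=8−1·1/8=63/8; d'=(-54−1·6)/(63/8)=-160/21
row 3: denom=8−3·8/21=48/7; d'=(18−3·-160/21)/(48/7)=143/24
back: M3=143/24
back: M2=-160/21−8/21·143/24=-89/9
back: M1=6−1/8·-89/9=521/72
M: M0=0, M1=521/72, M2=-89/9, M3=143/24, M4=0
seg 0: a=-2, c=M0/2=0, d=(M1−M0)/(6·3)=521/1296, b=Δ0−h0·(2M0+M1)/6=-665/144
seg 1: a=-5, c=M1/2=521/144, d=(M2−M1)/(6·1)=-137/48, b=Δ1−h1·(2M1+M2)/6=449/72
seg 2: a=2, c=M2/2=-89/18, d=(M3−M2)/(6·3)=1141/1296, b=Δ2−h2·(2M2+M3)/6=707/144
seg 3: a=-4, c=M3/2=143/48, d=(M4−M3)/(6·1)=-143/144, b=Δ3−h3·(2M3+M4)/6=-71/72
t_q=31/4 → seg 3, τ=3/4; S=-4+-71/72·τ+143/48·τ²+-143/144·τ³=-10699/3072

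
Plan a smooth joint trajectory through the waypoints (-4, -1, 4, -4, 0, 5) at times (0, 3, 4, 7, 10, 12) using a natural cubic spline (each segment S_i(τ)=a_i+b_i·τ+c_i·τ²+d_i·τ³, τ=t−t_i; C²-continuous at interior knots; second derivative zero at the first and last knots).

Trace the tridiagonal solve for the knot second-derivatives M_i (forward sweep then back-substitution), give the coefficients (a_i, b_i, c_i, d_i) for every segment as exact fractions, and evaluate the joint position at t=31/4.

  seg 0: a=-4 b=-4123/4182 c=0 d=8305/37638
  seg 1: a=-1 b=10396/2091 c=8305/4182 d=-2729/1394
  seg 2: a=4 b=12841/4182 c=-8128/2091 d=24775/37638
  seg 3: a=-4 b=-305/123 c=8519/4182 d=-9611/37638
  seg 4: a=0 b=11911/4182 c=-182/697 d=91/2091
S(31/4) = -430167/89216

Δ: Δ0=1, Δ1=5, Δ2=-8/3, Δ3=4/3, Δ4=5/2
row 1: diag=8, rhs=24; c'=1/8, d'=3
row 2: denom=8−1·1/8=63/8; d'=(-46−1·3)/(63/8)=-56/9
row 3: denom=12−3·8/21=76/7; d'=(24−3·-56/9)/(76/7)=224/57
row 4: denom=10−3·21/76=697/76; d'=(7−3·224/57)/(697/76)=-364/697
back: M4=-364/697
back: M3=224/57−21/76·-364/697=8519/2091
back: M2=-56/9−8/21·8519/2091=-16256/2091
back: M1=3−1/8·-16256/2091=8305/2091
M: M0=0, M1=8305/2091, M2=-16256/2091, M3=8519/2091, M4=-364/697, M5=0
seg 0: a=-4, c=M0/2=0, d=(M1−M0)/(6·3)=8305/37638, b=Δ0−h0·(2M0+M1)/6=-4123/4182
seg 1: a=-1, c=M1/2=8305/4182, d=(M2−M1)/(6·1)=-2729/1394, b=Δ1−h1·(2M1+M2)/6=10396/2091
seg 2: a=4, c=M2/2=-8128/2091, d=(M3−M2)/(6·3)=24775/37638, b=Δ2−h2·(2M2+M3)/6=12841/4182
seg 3: a=-4, c=M3/2=8519/4182, d=(M4−M3)/(6·3)=-9611/37638, b=Δ3−h3·(2M3+M4)/6=-305/123
seg 4: a=0, c=M4/2=-182/697, d=(M5−M4)/(6·2)=91/2091, b=Δ4−h4·(2M4+M5)/6=11911/4182
t_q=31/4 → seg 3, τ=3/4; S=-4+-305/123·τ+8519/4182·τ²+-9611/37638·τ³=-430167/89216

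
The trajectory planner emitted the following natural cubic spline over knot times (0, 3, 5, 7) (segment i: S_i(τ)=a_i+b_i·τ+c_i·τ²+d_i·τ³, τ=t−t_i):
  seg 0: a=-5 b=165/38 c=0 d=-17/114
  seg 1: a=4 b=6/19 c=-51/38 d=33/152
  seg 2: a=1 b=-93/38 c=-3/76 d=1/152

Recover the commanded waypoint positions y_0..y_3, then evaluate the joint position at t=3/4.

y_0 = S_0(0) = a_0 = -5
y_1 = S_1(0) = a_1 = 4
y_2 = S_2(0) = a_2 = 1
y_3 = S_2(2) = -4
t_q=3/4 is in segment 0 (τ=3/4); S_0(τ)=-4393/2432

y_0=-5 y_1=4 y_2=1 y_3=-4
S(3/4) = -4393/2432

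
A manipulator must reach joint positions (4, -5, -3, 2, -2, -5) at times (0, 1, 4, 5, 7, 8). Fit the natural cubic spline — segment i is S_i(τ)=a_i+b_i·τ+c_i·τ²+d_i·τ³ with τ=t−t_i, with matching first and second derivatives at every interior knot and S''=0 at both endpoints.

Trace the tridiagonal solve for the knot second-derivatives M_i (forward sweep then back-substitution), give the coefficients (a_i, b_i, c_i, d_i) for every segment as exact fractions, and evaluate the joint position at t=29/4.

  seg 0: a=4 b=-25933/2568 c=0 d=2821/2568
  seg 1: a=-5 b=-8735/1284 c=2821/856 d=-2069/7704
  seg 2: a=-3 b=14687/2568 c=94/107 d=-4103/2568
  seg 3: a=2 b=3445/1284 c=-3351/856 d=505/642
  seg 4: a=-2 b=-4541/1284 c=689/856 d=-689/2568
S(29/4) = -155479/54784

Δ: Δ0=-9, Δ1=2/3, Δ2=5, Δ3=-2, Δ4=-3
row 1: diag=8, rhs=58; c'=3/8, d'=29/4
row 2: denom=8−3·3/8=55/8; d'=(26−3·29/4)/(55/8)=34/55
row 3: denom=6−1·8/55=322/55; d'=(-42−1·34/55)/(322/55)=-1172/161
row 4: denom=6−2·55/161=856/161; d'=(-6−2·-1172/161)/(856/161)=689/428
back: M4=689/428
back: M3=-1172/161−55/161·689/428=-3351/428
back: M2=34/55−8/55·-3351/428=188/107
back: M1=29/4−3/8·188/107=2821/428
M: M0=0, M1=2821/428, M2=188/107, M3=-3351/428, M4=689/428, M5=0
seg 0: a=4, c=M0/2=0, d=(M1−M0)/(6·1)=2821/2568, b=Δ0−h0·(2M0+M1)/6=-25933/2568
seg 1: a=-5, c=M1/2=2821/856, d=(M2−M1)/(6·3)=-2069/7704, b=Δ1−h1·(2M1+M2)/6=-8735/1284
seg 2: a=-3, c=M2/2=94/107, d=(M3−M2)/(6·1)=-4103/2568, b=Δ2−h2·(2M2+M3)/6=14687/2568
seg 3: a=2, c=M3/2=-3351/856, d=(M4−M3)/(6·2)=505/642, b=Δ3−h3·(2M3+M4)/6=3445/1284
seg 4: a=-2, c=M4/2=689/856, d=(M5−M4)/(6·1)=-689/2568, b=Δ4−h4·(2M4+M5)/6=-4541/1284
t_q=29/4 → seg 4, τ=1/4; S=-2+-4541/1284·τ+689/856·τ²+-689/2568·τ³=-155479/54784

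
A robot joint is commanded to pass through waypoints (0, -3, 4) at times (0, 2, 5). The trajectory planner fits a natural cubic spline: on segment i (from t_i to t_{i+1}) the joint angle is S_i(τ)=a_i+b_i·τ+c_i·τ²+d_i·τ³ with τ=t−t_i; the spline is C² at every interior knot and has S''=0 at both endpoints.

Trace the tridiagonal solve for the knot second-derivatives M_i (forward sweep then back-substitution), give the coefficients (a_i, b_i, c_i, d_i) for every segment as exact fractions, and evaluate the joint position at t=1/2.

Δ: Δ0=-3/2, Δ1=7/3
row 1: diag=10, rhs=23; c'=3/10, d'=23/10
back: M1=23/10
M: M0=0, M1=23/10, M2=0
seg 0: a=0, c=M0/2=0, d=(M1−M0)/(6·2)=23/120, b=Δ0−h0·(2M0+M1)/6=-34/15
seg 1: a=-3, c=M1/2=23/20, d=(M2−M1)/(6·3)=-23/180, b=Δ1−h1·(2M1+M2)/6=1/30
t_q=1/2 → seg 0, τ=1/2; S=0+-34/15·τ+0·τ²+23/120·τ³=-71/64

  seg 0: a=0 b=-34/15 c=0 d=23/120
  seg 1: a=-3 b=1/30 c=23/20 d=-23/180
S(1/2) = -71/64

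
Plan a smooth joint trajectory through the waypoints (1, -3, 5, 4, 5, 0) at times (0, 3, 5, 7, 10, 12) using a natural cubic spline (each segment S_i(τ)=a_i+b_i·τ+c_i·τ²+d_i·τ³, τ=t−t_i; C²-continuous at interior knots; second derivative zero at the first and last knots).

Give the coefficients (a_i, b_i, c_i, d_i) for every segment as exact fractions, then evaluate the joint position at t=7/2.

  seg 0: a=1 b=-22355/6516 c=0 d=13667/58644
  seg 1: a=-3 b=9323/3258 c=13667/6516 d=-4979/6516
  seg 2: a=5 b=2261/1086 c=-16207/6516 d=7795/13032
  seg 3: a=4 b=-1123/1629 c=3589/3258 d=-7435/29322
  seg 4: a=5 b=-3017/3258 c=-641/543 d=641/3258
S(7/2) = -6605/5792

Δ: Δ0=-4/3, Δ1=4, Δ2=-1/2, Δ3=1/3, Δ4=-5/2
row 1: diag=10, rhs=32; c'=1/5, d'=16/5
row 2: denom=8−2·1/5=38/5; d'=(-27−2·16/5)/(38/5)=-167/38
row 3: denom=10−2·5/19=180/19; d'=(5−2·-167/38)/(180/19)=131/90
row 4: denom=10−3·19/60=181/20; d'=(-17−3·131/90)/(181/20)=-1282/543
back: M4=-1282/543
back: M3=131/90−19/60·-1282/543=3589/1629
back: M2=-167/38−5/19·3589/1629=-16207/3258
back: M1=16/5−1/5·-16207/3258=13667/3258
M: M0=0, M1=13667/3258, M2=-16207/3258, M3=3589/1629, M4=-1282/543, M5=0
seg 0: a=1, c=M0/2=0, d=(M1−M0)/(6·3)=13667/58644, b=Δ0−h0·(2M0+M1)/6=-22355/6516
seg 1: a=-3, c=M1/2=13667/6516, d=(M2−M1)/(6·2)=-4979/6516, b=Δ1−h1·(2M1+M2)/6=9323/3258
seg 2: a=5, c=M2/2=-16207/6516, d=(M3−M2)/(6·2)=7795/13032, b=Δ2−h2·(2M2+M3)/6=2261/1086
seg 3: a=4, c=M3/2=3589/3258, d=(M4−M3)/(6·3)=-7435/29322, b=Δ3−h3·(2M3+M4)/6=-1123/1629
seg 4: a=5, c=M4/2=-641/543, d=(M5−M4)/(6·2)=641/3258, b=Δ4−h4·(2M4+M5)/6=-3017/3258
t_q=7/2 → seg 1, τ=1/2; S=-3+9323/3258·τ+13667/6516·τ²+-4979/6516·τ³=-6605/5792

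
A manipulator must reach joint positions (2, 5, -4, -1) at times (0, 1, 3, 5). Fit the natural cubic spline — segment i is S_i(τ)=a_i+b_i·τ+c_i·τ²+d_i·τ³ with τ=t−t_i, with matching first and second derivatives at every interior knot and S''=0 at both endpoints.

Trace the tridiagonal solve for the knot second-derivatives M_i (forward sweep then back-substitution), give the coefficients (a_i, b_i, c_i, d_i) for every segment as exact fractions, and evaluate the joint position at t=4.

  seg 0: a=2 b=51/11 c=0 d=-18/11
  seg 1: a=5 b=-3/11 c=-54/11 d=123/88
  seg 2: a=-4 b=-69/22 c=153/44 d=-51/88
S(4) = -373/88

Δ: Δ0=3, Δ1=-9/2, Δ2=3/2
row 1: diag=6, rhs=-45; c'=1/3, d'=-15/2
row 2: denom=8−2·1/3=22/3; d'=(36−2·-15/2)/(22/3)=153/22
back: M2=153/22
back: M1=-15/2−1/3·153/22=-108/11
M: M0=0, M1=-108/11, M2=153/22, M3=0
seg 0: a=2, c=M0/2=0, d=(M1−M0)/(6·1)=-18/11, b=Δ0−h0·(2M0+M1)/6=51/11
seg 1: a=5, c=M1/2=-54/11, d=(M2−M1)/(6·2)=123/88, b=Δ1−h1·(2M1+M2)/6=-3/11
seg 2: a=-4, c=M2/2=153/44, d=(M3−M2)/(6·2)=-51/88, b=Δ2−h2·(2M2+M3)/6=-69/22
t_q=4 → seg 2, τ=1; S=-4+-69/22·τ+153/44·τ²+-51/88·τ³=-373/88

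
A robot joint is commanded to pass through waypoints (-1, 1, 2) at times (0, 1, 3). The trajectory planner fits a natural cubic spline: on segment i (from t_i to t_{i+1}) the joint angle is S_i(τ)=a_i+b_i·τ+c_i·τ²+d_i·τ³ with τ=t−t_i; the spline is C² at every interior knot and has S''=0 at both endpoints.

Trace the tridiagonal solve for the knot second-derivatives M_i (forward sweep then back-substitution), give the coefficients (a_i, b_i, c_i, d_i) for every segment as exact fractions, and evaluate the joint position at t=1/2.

  seg 0: a=-1 b=9/4 c=0 d=-1/4
  seg 1: a=1 b=3/2 c=-3/4 d=1/8
S(1/2) = 3/32

Δ: Δ0=2, Δ1=1/2
row 1: diag=6, rhs=-9; c'=1/3, d'=-3/2
back: M1=-3/2
M: M0=0, M1=-3/2, M2=0
seg 0: a=-1, c=M0/2=0, d=(M1−M0)/(6·1)=-1/4, b=Δ0−h0·(2M0+M1)/6=9/4
seg 1: a=1, c=M1/2=-3/4, d=(M2−M1)/(6·2)=1/8, b=Δ1−h1·(2M1+M2)/6=3/2
t_q=1/2 → seg 0, τ=1/2; S=-1+9/4·τ+0·τ²+-1/4·τ³=3/32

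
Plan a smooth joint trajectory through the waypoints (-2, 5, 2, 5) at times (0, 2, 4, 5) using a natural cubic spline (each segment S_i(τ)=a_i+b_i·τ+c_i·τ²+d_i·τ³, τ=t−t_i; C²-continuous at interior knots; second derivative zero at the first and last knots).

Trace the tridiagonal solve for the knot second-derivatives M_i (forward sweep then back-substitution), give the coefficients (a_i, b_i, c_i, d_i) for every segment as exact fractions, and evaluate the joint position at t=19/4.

Δ: Δ0=7/2, Δ1=-3/2, Δ2=3
row 1: diag=8, rhs=-30; c'=1/4, d'=-15/4
row 2: denom=6−2·1/4=11/2; d'=(27−2·-15/4)/(11/2)=69/11
back: M2=69/11
back: M1=-15/4−1/4·69/11=-117/22
M: M0=0, M1=-117/22, M2=69/11, M3=0
seg 0: a=-2, c=M0/2=0, d=(M1−M0)/(6·2)=-39/88, b=Δ0−h0·(2M0+M1)/6=58/11
seg 1: a=5, c=M1/2=-117/44, d=(M2−M1)/(6·2)=85/88, b=Δ1−h1·(2M1+M2)/6=-1/22
seg 2: a=2, c=M2/2=69/22, d=(M3−M2)/(6·1)=-23/22, b=Δ2−h2·(2M2+M3)/6=10/11
t_q=19/4 → seg 2, τ=3/4; S=2+10/11·τ+69/22·τ²+-23/22·τ³=5639/1408

  seg 0: a=-2 b=58/11 c=0 d=-39/88
  seg 1: a=5 b=-1/22 c=-117/44 d=85/88
  seg 2: a=2 b=10/11 c=69/22 d=-23/22
S(19/4) = 5639/1408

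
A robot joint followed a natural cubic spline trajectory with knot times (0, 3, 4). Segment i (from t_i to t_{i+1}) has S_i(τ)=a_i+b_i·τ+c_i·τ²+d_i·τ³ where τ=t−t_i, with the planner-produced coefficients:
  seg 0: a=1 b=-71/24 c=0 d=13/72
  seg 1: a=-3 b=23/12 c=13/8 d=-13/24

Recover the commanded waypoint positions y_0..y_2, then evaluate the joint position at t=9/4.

y_0 = S_0(0) = a_0 = 1
y_1 = S_1(0) = a_1 = -3
y_2 = S_1(1) = 0
t_q=9/4 is in segment 0 (τ=9/4); S_0(τ)=-1843/512

y_0=1 y_1=-3 y_2=0
S(9/4) = -1843/512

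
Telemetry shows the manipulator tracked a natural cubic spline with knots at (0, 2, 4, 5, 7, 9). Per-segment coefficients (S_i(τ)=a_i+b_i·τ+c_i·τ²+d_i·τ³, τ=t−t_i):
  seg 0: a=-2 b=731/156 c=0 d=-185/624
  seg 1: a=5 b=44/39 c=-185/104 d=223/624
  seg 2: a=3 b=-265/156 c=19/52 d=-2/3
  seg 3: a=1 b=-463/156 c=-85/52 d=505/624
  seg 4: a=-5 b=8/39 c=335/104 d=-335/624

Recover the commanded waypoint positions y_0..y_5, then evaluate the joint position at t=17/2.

y_0 = S_0(0) = a_0 = -2
y_1 = S_1(0) = a_1 = 5
y_2 = S_2(0) = a_2 = 3
y_3 = S_3(0) = a_3 = 1
y_4 = S_4(0) = a_4 = -5
y_5 = S_4(2) = 4
t_q=17/2 is in segment 4 (τ=3/2); S_4(τ)=1237/1664

y_0=-2 y_1=5 y_2=3 y_3=1 y_4=-5 y_5=4
S(17/2) = 1237/1664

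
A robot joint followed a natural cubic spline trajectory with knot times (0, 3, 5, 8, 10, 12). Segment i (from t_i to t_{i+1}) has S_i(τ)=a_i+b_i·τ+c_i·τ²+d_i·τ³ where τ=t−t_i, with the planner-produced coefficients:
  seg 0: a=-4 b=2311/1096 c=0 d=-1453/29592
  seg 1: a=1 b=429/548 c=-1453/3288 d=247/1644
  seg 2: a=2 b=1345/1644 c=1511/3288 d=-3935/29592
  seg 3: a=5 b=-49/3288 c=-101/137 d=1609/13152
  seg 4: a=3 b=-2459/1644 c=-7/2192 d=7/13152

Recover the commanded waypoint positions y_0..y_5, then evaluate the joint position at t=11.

y_0=-4 y_1=1 y_2=2 y_3=5 y_4=3 y_5=0
S(11) = 6583/4384

y_0 = S_0(0) = a_0 = -4
y_1 = S_1(0) = a_1 = 1
y_2 = S_2(0) = a_2 = 2
y_3 = S_3(0) = a_3 = 5
y_4 = S_4(0) = a_4 = 3
y_5 = S_4(2) = 0
t_q=11 is in segment 4 (τ=1); S_4(τ)=6583/4384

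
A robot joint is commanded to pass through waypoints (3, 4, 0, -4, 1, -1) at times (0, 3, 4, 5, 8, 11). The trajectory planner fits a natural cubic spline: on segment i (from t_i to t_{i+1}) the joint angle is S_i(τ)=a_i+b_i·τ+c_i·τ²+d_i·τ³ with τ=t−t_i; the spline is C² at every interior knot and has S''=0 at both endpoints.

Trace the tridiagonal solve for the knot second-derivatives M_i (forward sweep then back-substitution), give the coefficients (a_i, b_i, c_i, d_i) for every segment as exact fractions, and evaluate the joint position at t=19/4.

Δ: Δ0=1/3, Δ1=-4, Δ2=-4, Δ3=5/3, Δ4=-2/3
row 1: diag=8, rhs=-26; c'=1/8, d'=-13/4
row 2: denom=4−1·1/8=31/8; d'=(0−1·-13/4)/(31/8)=26/31
row 3: denom=8−1·8/31=240/31; d'=(34−1·26/31)/(240/31)=257/60
row 4: denom=12−3·31/80=867/80; d'=(-14−3·257/60)/(867/80)=-716/289
back: M4=-716/289
back: M3=257/60−31/80·-716/289=4546/867
back: M2=26/31−8/31·4546/867=-446/867
back: M1=-13/4−1/8·-446/867=-2762/867
M: M0=0, M1=-2762/867, M2=-446/867, M3=4546/867, M4=-716/289, M5=0
seg 0: a=3, c=M0/2=0, d=(M1−M0)/(6·3)=-1381/7803, b=Δ0−h0·(2M0+M1)/6=1670/867
seg 1: a=4, c=M1/2=-1381/867, d=(M2−M1)/(6·1)=386/867, b=Δ1−h1·(2M1+M2)/6=-2473/867
seg 2: a=0, c=M2/2=-223/867, d=(M3−M2)/(6·1)=832/867, b=Δ2−h2·(2M2+M3)/6=-1359/289
seg 3: a=-4, c=M3/2=2273/867, d=(M4−M3)/(6·3)=-3347/7803, b=Δ3−h3·(2M3+M4)/6=-2027/867
seg 4: a=1, c=M4/2=-358/289, d=(M5−M4)/(6·3)=358/2601, b=Δ4−h4·(2M4+M5)/6=1570/867
t_q=19/4 → seg 2, τ=3/4; S=0+-1359/289·τ+-223/867·τ²+832/867·τ³=-15105/4624

  seg 0: a=3 b=1670/867 c=0 d=-1381/7803
  seg 1: a=4 b=-2473/867 c=-1381/867 d=386/867
  seg 2: a=0 b=-1359/289 c=-223/867 d=832/867
  seg 3: a=-4 b=-2027/867 c=2273/867 d=-3347/7803
  seg 4: a=1 b=1570/867 c=-358/289 d=358/2601
S(19/4) = -15105/4624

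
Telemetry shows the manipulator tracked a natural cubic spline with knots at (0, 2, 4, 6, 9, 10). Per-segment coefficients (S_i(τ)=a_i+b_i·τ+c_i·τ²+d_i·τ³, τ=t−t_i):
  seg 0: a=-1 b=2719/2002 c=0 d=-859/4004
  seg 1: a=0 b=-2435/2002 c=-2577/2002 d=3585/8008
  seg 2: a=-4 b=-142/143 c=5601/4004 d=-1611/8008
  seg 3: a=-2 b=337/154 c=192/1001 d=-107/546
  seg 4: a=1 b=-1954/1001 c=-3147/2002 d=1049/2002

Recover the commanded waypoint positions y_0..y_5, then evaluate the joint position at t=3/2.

y_0 = S_0(0) = a_0 = -1
y_1 = S_1(0) = a_1 = 0
y_2 = S_2(0) = a_2 = -4
y_3 = S_3(0) = a_3 = -2
y_4 = S_4(0) = a_4 = 1
y_5 = S_4(1) = -2
t_q=3/2 is in segment 0 (τ=3/2); S_0(τ)=1433/4576

y_0=-1 y_1=0 y_2=-4 y_3=-2 y_4=1 y_5=-2
S(3/2) = 1433/4576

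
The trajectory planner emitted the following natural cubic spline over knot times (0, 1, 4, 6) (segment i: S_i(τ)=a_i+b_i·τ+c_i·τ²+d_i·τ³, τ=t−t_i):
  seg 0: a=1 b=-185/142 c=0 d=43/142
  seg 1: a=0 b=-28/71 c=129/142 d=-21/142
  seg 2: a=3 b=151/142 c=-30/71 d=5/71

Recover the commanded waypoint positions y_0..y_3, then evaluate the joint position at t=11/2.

y_0 = S_0(0) = a_0 = 1
y_1 = S_1(0) = a_1 = 0
y_2 = S_2(0) = a_2 = 3
y_3 = S_2(2) = 4
t_q=11/2 is in segment 2 (τ=3/2); S_2(τ)=2205/568

y_0=1 y_1=0 y_2=3 y_3=4
S(11/2) = 2205/568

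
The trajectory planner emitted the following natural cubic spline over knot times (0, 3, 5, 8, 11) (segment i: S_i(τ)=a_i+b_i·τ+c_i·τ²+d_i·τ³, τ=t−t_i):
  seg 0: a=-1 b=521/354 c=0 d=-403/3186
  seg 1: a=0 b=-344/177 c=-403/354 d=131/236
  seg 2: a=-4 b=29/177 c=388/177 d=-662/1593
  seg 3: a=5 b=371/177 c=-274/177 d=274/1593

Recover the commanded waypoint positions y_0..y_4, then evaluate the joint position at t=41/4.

y_0=-1 y_1=0 y_2=-4 y_3=5 y_4=2
S(41/4) = 7247/1888

y_0 = S_0(0) = a_0 = -1
y_1 = S_1(0) = a_1 = 0
y_2 = S_2(0) = a_2 = -4
y_3 = S_3(0) = a_3 = 5
y_4 = S_3(3) = 2
t_q=41/4 is in segment 3 (τ=9/4); S_3(τ)=7247/1888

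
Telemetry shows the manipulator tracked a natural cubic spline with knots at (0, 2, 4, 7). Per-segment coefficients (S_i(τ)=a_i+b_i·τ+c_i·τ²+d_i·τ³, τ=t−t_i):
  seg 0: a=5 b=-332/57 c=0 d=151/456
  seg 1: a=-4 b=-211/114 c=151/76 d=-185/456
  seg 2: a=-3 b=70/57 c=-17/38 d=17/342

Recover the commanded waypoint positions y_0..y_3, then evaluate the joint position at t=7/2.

y_0=5 y_1=-4 y_2=-3 y_3=-2
S(7/2) = -4469/1216

y_0 = S_0(0) = a_0 = 5
y_1 = S_1(0) = a_1 = -4
y_2 = S_2(0) = a_2 = -3
y_3 = S_2(3) = -2
t_q=7/2 is in segment 1 (τ=3/2); S_1(τ)=-4469/1216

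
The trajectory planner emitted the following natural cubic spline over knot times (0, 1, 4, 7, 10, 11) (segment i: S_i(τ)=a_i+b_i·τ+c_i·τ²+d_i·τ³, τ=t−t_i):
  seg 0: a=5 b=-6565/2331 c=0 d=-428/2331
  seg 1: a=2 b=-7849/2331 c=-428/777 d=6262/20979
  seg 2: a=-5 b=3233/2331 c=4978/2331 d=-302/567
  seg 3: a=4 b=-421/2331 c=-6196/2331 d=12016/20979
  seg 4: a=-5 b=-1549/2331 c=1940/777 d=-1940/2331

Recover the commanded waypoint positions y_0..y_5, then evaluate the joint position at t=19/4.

y_0 = S_0(0) = a_0 = 5
y_1 = S_1(0) = a_1 = 2
y_2 = S_2(0) = a_2 = -5
y_3 = S_3(0) = a_3 = 4
y_4 = S_4(0) = a_4 = -5
y_5 = S_4(1) = -4
t_q=19/4 is in segment 2 (τ=3/4); S_2(τ)=-24725/8288

y_0=5 y_1=2 y_2=-5 y_3=4 y_4=-5 y_5=-4
S(19/4) = -24725/8288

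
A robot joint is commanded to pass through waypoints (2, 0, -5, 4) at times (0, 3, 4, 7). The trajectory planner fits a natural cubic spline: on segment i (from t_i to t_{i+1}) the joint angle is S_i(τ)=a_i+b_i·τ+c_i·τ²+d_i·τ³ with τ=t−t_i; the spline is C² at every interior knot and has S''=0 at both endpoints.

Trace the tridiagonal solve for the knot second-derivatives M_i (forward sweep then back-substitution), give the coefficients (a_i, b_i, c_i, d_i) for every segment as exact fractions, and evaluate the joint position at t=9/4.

  seg 0: a=2 b=86/63 c=0 d=-128/567
  seg 1: a=0 b=-298/63 c=-128/63 d=37/21
  seg 2: a=-5 b=-221/63 c=205/63 d=-205/567
S(9/4) = 5/2

Δ: Δ0=-2/3, Δ1=-5, Δ2=3
row 1: diag=8, rhs=-26; c'=1/8, d'=-13/4
row 2: denom=8−1·1/8=63/8; d'=(48−1·-13/4)/(63/8)=410/63
back: M2=410/63
back: M1=-13/4−1/8·410/63=-256/63
M: M0=0, M1=-256/63, M2=410/63, M3=0
seg 0: a=2, c=M0/2=0, d=(M1−M0)/(6·3)=-128/567, b=Δ0−h0·(2M0+M1)/6=86/63
seg 1: a=0, c=M1/2=-128/63, d=(M2−M1)/(6·1)=37/21, b=Δ1−h1·(2M1+M2)/6=-298/63
seg 2: a=-5, c=M2/2=205/63, d=(M3−M2)/(6·3)=-205/567, b=Δ2−h2·(2M2+M3)/6=-221/63
t_q=9/4 → seg 0, τ=9/4; S=2+86/63·τ+0·τ²+-128/567·τ³=5/2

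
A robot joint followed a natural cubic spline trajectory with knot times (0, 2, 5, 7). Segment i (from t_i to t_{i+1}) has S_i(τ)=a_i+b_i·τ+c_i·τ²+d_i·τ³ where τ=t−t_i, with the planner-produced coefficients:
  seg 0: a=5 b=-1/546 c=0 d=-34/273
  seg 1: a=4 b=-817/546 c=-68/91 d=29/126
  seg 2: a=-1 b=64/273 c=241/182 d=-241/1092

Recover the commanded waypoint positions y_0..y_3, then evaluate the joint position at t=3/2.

y_0 = S_0(0) = a_0 = 5
y_1 = S_1(0) = a_1 = 4
y_2 = S_2(0) = a_2 = -1
y_3 = S_2(2) = 3
t_q=3/2 is in segment 0 (τ=3/2); S_0(τ)=119/26

y_0=5 y_1=4 y_2=-1 y_3=3
S(3/2) = 119/26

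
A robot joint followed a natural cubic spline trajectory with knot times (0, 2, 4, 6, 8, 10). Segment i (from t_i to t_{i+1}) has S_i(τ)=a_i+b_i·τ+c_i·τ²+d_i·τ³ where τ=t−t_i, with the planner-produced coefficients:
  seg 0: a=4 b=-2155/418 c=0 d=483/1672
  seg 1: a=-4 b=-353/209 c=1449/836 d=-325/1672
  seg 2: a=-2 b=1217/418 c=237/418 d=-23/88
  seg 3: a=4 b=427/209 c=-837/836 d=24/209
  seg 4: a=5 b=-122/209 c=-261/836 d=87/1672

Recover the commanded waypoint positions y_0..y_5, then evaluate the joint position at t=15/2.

y_0 = S_0(0) = a_0 = 4
y_1 = S_1(0) = a_1 = -4
y_2 = S_2(0) = a_2 = -2
y_3 = S_3(0) = a_3 = 4
y_4 = S_4(0) = a_4 = 5
y_5 = S_4(2) = 3
t_q=15/2 is in segment 3 (τ=3/2); S_3(τ)=17387/3344

y_0=4 y_1=-4 y_2=-2 y_3=4 y_4=5 y_5=3
S(15/2) = 17387/3344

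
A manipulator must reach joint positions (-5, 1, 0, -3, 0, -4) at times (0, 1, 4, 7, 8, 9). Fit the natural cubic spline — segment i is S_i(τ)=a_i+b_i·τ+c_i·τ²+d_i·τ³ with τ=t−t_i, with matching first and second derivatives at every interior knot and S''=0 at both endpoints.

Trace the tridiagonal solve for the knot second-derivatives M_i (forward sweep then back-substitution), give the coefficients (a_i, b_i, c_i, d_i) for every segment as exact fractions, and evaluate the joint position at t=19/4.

  seg 0: a=-5 b=1483/219 c=0 d=-169/219
  seg 1: a=1 b=976/219 c=-169/73 d=472/1971
  seg 2: a=0 b=-650/219 c=-35/219 d=536/1971
  seg 3: a=-3 b=748/219 c=167/73 d=-592/219
  seg 4: a=0 b=-26/219 c=-425/73 d=425/219
S(19/4) = -2571/1168

Δ: Δ0=6, Δ1=-1/3, Δ2=-1, Δ3=3, Δ4=-4
row 1: diag=8, rhs=-38; c'=3/8, d'=-19/4
row 2: denom=12−3·3/8=87/8; d'=(-4−3·-19/4)/(87/8)=82/87
row 3: denom=8−3·8/29=208/29; d'=(24−3·82/87)/(208/29)=307/104
row 4: denom=4−1·29/208=803/208; d'=(-42−1·307/104)/(803/208)=-850/73
back: M4=-850/73
back: M3=307/104−29/208·-850/73=334/73
back: M2=82/87−8/29·334/73=-70/219
back: M1=-19/4−3/8·-70/219=-338/73
M: M0=0, M1=-338/73, M2=-70/219, M3=334/73, M4=-850/73, M5=0
seg 0: a=-5, c=M0/2=0, d=(M1−M0)/(6·1)=-169/219, b=Δ0−h0·(2M0+M1)/6=1483/219
seg 1: a=1, c=M1/2=-169/73, d=(M2−M1)/(6·3)=472/1971, b=Δ1−h1·(2M1+M2)/6=976/219
seg 2: a=0, c=M2/2=-35/219, d=(M3−M2)/(6·3)=536/1971, b=Δ2−h2·(2M2+M3)/6=-650/219
seg 3: a=-3, c=M3/2=167/73, d=(M4−M3)/(6·1)=-592/219, b=Δ3−h3·(2M3+M4)/6=748/219
seg 4: a=0, c=M4/2=-425/73, d=(M5−M4)/(6·1)=425/219, b=Δ4−h4·(2M4+M5)/6=-26/219
t_q=19/4 → seg 2, τ=3/4; S=0+-650/219·τ+-35/219·τ²+536/1971·τ³=-2571/1168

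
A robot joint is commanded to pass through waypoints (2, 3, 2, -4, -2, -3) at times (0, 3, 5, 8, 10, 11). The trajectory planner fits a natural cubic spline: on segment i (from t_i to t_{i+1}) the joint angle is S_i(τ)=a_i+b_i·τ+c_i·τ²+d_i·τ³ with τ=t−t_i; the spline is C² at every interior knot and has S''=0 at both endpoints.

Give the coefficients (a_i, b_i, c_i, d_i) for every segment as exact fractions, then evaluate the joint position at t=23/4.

Δ: Δ0=1/3, Δ1=-1/2, Δ2=-2, Δ3=1, Δ4=-1
row 1: diag=10, rhs=-5; c'=1/5, d'=-1/2
row 2: denom=10−2·1/5=48/5; d'=(-9−2·-1/2)/(48/5)=-5/6
row 3: denom=10−3·5/16=145/16; d'=(18−3·-5/6)/(145/16)=328/145
row 4: denom=6−2·32/145=806/145; d'=(-12−2·328/145)/(806/145)=-1198/403
back: M4=-1198/403
back: M3=328/145−32/145·-1198/403=1176/403
back: M2=-5/6−5/16·1176/403=-2110/1209
back: M1=-1/2−1/5·-2110/1209=-365/2418
M: M0=0, M1=-365/2418, M2=-2110/1209, M3=1176/403, M4=-1198/403, M5=0
seg 0: a=2, c=M0/2=0, d=(M1−M0)/(6·3)=-365/43524, b=Δ0−h0·(2M0+M1)/6=659/1612
seg 1: a=3, c=M1/2=-365/4836, d=(M2−M1)/(6·2)=-1285/9672, b=Δ1−h1·(2M1+M2)/6=147/806
seg 2: a=2, c=M2/2=-1055/1209, d=(M3−M2)/(6·3)=2819/10881, b=Δ2−h2·(2M2+M3)/6=-2072/1209
seg 3: a=-4, c=M3/2=588/403, d=(M4−M3)/(6·2)=-1187/2418, b=Δ3−h3·(2M3+M4)/6=55/1209
seg 4: a=-2, c=M4/2=-599/403, d=(M5−M4)/(6·1)=599/1209, b=Δ4−h4·(2M4+M5)/6=-11/1209
t_q=23/4 → seg 2, τ=3/4; S=2+-2072/1209·τ+-1055/1209·τ²+2819/10881·τ³=8591/25792

  seg 0: a=2 b=659/1612 c=0 d=-365/43524
  seg 1: a=3 b=147/806 c=-365/4836 d=-1285/9672
  seg 2: a=2 b=-2072/1209 c=-1055/1209 d=2819/10881
  seg 3: a=-4 b=55/1209 c=588/403 d=-1187/2418
  seg 4: a=-2 b=-11/1209 c=-599/403 d=599/1209
S(23/4) = 8591/25792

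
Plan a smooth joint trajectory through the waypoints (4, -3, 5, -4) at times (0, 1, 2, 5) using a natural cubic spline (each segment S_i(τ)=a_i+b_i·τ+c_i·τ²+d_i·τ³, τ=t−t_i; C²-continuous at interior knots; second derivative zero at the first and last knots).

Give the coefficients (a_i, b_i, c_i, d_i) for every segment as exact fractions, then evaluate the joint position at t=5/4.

Δ: Δ0=-7, Δ1=8, Δ2=-3
row 1: diag=4, rhs=90; c'=1/4, d'=45/2
row 2: denom=8−1·1/4=31/4; d'=(-66−1·45/2)/(31/4)=-354/31
back: M2=-354/31
back: M1=45/2−1/4·-354/31=786/31
M: M0=0, M1=786/31, M2=-354/31, M3=0
seg 0: a=4, c=M0/2=0, d=(M1−M0)/(6·1)=131/31, b=Δ0−h0·(2M0+M1)/6=-348/31
seg 1: a=-3, c=M1/2=393/31, d=(M2−M1)/(6·1)=-190/31, b=Δ1−h1·(2M1+M2)/6=45/31
seg 2: a=5, c=M2/2=-177/31, d=(M3−M2)/(6·3)=59/93, b=Δ2−h2·(2M2+M3)/6=261/31
t_q=5/4 → seg 1, τ=1/4; S=-3+45/31·τ+393/31·τ²+-190/31·τ³=-1925/992

  seg 0: a=4 b=-348/31 c=0 d=131/31
  seg 1: a=-3 b=45/31 c=393/31 d=-190/31
  seg 2: a=5 b=261/31 c=-177/31 d=59/93
S(5/4) = -1925/992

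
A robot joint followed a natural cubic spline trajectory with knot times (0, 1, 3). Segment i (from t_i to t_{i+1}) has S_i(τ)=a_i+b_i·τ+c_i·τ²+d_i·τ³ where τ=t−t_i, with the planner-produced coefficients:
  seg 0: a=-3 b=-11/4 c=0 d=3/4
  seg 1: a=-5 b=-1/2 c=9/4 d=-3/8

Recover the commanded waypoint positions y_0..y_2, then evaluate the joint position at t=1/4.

y_0=-3 y_1=-5 y_2=0
S(1/4) = -941/256

y_0 = S_0(0) = a_0 = -3
y_1 = S_1(0) = a_1 = -5
y_2 = S_1(2) = 0
t_q=1/4 is in segment 0 (τ=1/4); S_0(τ)=-941/256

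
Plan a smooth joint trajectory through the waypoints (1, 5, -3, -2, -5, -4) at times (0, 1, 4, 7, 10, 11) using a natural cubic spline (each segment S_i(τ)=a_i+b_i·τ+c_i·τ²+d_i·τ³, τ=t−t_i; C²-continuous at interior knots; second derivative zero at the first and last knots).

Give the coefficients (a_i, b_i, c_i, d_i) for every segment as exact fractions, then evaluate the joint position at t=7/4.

Δ: Δ0=4, Δ1=-8/3, Δ2=1/3, Δ3=-1, Δ4=1
row 1: diag=8, rhs=-40; c'=3/8, d'=-5
row 2: denom=12−3·3/8=87/8; d'=(18−3·-5)/(87/8)=88/29
row 3: denom=12−3·8/29=324/29; d'=(-8−3·88/29)/(324/29)=-124/81
row 4: denom=8−3·29/108=259/36; d'=(12−3·-124/81)/(259/36)=256/111
back: M4=256/111
back: M3=-124/81−29/108·256/111=-716/333
back: M2=88/29−8/29·-716/333=1208/333
back: M1=-5−3/8·1208/333=-706/111
M: M0=0, M1=-706/111, M2=1208/333, M3=-716/333, M4=256/111, M5=0
seg 0: a=1, c=M0/2=0, d=(M1−M0)/(6·1)=-353/333, b=Δ0−h0·(2M0+M1)/6=1685/333
seg 1: a=5, c=M1/2=-353/111, d=(M2−M1)/(6·3)=1663/2997, b=Δ1−h1·(2M1+M2)/6=626/333
seg 2: a=-3, c=M2/2=604/333, d=(M3−M2)/(6·3)=-26/81, b=Δ2−h2·(2M2+M3)/6=-739/333
seg 3: a=-2, c=M3/2=-358/333, d=(M4−M3)/(6·3)=742/2997, b=Δ3−h3·(2M3+M4)/6=-1/333
seg 4: a=-5, c=M4/2=128/111, d=(M5−M4)/(6·1)=-128/333, b=Δ4−h4·(2M4+M5)/6=77/333
t_q=7/4 → seg 1, τ=3/4; S=5+626/333·τ+-353/111·τ²+1663/2997·τ³=11497/2368

  seg 0: a=1 b=1685/333 c=0 d=-353/333
  seg 1: a=5 b=626/333 c=-353/111 d=1663/2997
  seg 2: a=-3 b=-739/333 c=604/333 d=-26/81
  seg 3: a=-2 b=-1/333 c=-358/333 d=742/2997
  seg 4: a=-5 b=77/333 c=128/111 d=-128/333
S(7/4) = 11497/2368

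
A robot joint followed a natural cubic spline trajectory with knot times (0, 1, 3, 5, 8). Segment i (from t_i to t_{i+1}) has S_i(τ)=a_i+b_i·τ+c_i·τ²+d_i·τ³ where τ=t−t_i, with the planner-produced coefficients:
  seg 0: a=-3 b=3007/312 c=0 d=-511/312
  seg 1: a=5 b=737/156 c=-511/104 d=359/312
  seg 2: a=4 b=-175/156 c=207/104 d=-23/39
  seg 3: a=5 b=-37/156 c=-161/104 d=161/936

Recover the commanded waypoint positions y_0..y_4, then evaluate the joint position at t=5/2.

y_0 = S_0(0) = a_0 = -3
y_1 = S_1(0) = a_1 = 5
y_2 = S_2(0) = a_2 = 4
y_3 = S_3(0) = a_3 = 5
y_4 = S_3(3) = -5
t_q=5/2 is in segment 1 (τ=3/2); S_1(τ)=4089/832

y_0=-3 y_1=5 y_2=4 y_3=5 y_4=-5
S(5/2) = 4089/832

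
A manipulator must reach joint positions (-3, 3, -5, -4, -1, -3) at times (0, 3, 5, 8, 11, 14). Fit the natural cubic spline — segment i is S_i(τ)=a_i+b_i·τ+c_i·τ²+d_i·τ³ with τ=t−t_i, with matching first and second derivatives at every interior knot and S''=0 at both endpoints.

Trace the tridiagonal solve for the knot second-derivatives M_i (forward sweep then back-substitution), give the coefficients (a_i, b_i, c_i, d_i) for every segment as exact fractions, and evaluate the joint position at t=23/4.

Δ: Δ0=2, Δ1=-4, Δ2=1/3, Δ3=1, Δ4=-2/3
row 1: diag=10, rhs=-36; c'=1/5, d'=-18/5
row 2: denom=10−2·1/5=48/5; d'=(26−2·-18/5)/(48/5)=83/24
row 3: denom=12−3·5/16=177/16; d'=(4−3·83/24)/(177/16)=-34/59
row 4: denom=12−3·16/59=660/59; d'=(-10−3·-34/59)/(660/59)=-122/165
back: M4=-122/165
back: M3=-34/59−16/59·-122/165=-62/165
back: M2=83/24−5/16·-62/165=118/33
back: M1=-18/5−1/5·118/33=-712/165
M: M0=0, M1=-712/165, M2=118/33, M3=-62/165, M4=-122/165, M5=0
seg 0: a=-3, c=M0/2=0, d=(M1−M0)/(6·3)=-356/1485, b=Δ0−h0·(2M0+M1)/6=686/165
seg 1: a=3, c=M1/2=-356/165, d=(M2−M1)/(6·2)=217/330, b=Δ1−h1·(2M1+M2)/6=-382/165
seg 2: a=-5, c=M2/2=59/33, d=(M3−M2)/(6·3)=-326/1485, b=Δ2−h2·(2M2+M3)/6=-168/55
seg 3: a=-4, c=M3/2=-31/165, d=(M4−M3)/(6·3)=-2/99, b=Δ3−h3·(2M3+M4)/6=96/55
seg 4: a=-1, c=M4/2=-61/165, d=(M5−M4)/(6·3)=61/1485, b=Δ4−h4·(2M4+M5)/6=4/55
t_q=23/4 → seg 2, τ=3/4; S=-5+-168/55·τ+59/33·τ²+-326/1485·τ³=-2245/352

  seg 0: a=-3 b=686/165 c=0 d=-356/1485
  seg 1: a=3 b=-382/165 c=-356/165 d=217/330
  seg 2: a=-5 b=-168/55 c=59/33 d=-326/1485
  seg 3: a=-4 b=96/55 c=-31/165 d=-2/99
  seg 4: a=-1 b=4/55 c=-61/165 d=61/1485
S(23/4) = -2245/352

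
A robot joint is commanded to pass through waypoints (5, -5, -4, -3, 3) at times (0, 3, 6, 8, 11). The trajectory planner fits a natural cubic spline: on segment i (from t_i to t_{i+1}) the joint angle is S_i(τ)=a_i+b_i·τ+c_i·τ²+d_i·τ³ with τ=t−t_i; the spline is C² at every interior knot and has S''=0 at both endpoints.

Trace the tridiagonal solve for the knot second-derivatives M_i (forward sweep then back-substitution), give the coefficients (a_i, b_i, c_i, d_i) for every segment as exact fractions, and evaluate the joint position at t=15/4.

  seg 0: a=5 b=-256/59 c=0 d=178/1593
  seg 1: a=-5 b=-78/59 c=178/177 d=-241/1593
  seg 2: a=-4 b=37/59 c=-21/59 d=69/472
  seg 3: a=-3 b=113/118 c=123/236 d=-41/708
S(15/4) = -20729/3776

Δ: Δ0=-10/3, Δ1=1/3, Δ2=1/2, Δ3=2
row 1: diag=12, rhs=22; c'=1/4, d'=11/6
row 2: denom=10−3·1/4=37/4; d'=(1−3·11/6)/(37/4)=-18/37
row 3: denom=10−2·8/37=354/37; d'=(9−2·-18/37)/(354/37)=123/118
back: M3=123/118
back: M2=-18/37−8/37·123/118=-42/59
back: M1=11/6−1/4·-42/59=356/177
M: M0=0, M1=356/177, M2=-42/59, M3=123/118, M4=0
seg 0: a=5, c=M0/2=0, d=(M1−M0)/(6·3)=178/1593, b=Δ0−h0·(2M0+M1)/6=-256/59
seg 1: a=-5, c=M1/2=178/177, d=(M2−M1)/(6·3)=-241/1593, b=Δ1−h1·(2M1+M2)/6=-78/59
seg 2: a=-4, c=M2/2=-21/59, d=(M3−M2)/(6·2)=69/472, b=Δ2−h2·(2M2+M3)/6=37/59
seg 3: a=-3, c=M3/2=123/236, d=(M4−M3)/(6·3)=-41/708, b=Δ3−h3·(2M3+M4)/6=113/118
t_q=15/4 → seg 1, τ=3/4; S=-5+-78/59·τ+178/177·τ²+-241/1593·τ³=-20729/3776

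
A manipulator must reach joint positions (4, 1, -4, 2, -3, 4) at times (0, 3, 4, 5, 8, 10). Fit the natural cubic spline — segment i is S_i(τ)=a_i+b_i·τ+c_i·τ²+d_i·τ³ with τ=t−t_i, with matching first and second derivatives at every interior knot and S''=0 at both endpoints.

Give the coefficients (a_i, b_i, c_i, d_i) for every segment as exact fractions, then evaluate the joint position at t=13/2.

Δ: Δ0=-1, Δ1=-5, Δ2=6, Δ3=-5/3, Δ4=7/2
row 1: diag=8, rhs=-24; c'=1/8, d'=-3
row 2: denom=4−1·1/8=31/8; d'=(66−1·-3)/(31/8)=552/31
row 3: denom=8−1·8/31=240/31; d'=(-46−1·552/31)/(240/31)=-989/120
row 4: denom=10−3·31/80=707/80; d'=(31−3·-989/120)/(707/80)=4458/707
back: M4=4458/707
back: M3=-989/120−31/80·4458/707=-22663/2121
back: M2=552/31−8/31·-22663/2121=43616/2121
back: M1=-3−1/8·43616/2121=-11815/2121
M: M0=0, M1=-11815/2121, M2=43616/2121, M3=-22663/2121, M4=4458/707, M5=0
seg 0: a=4, c=M0/2=0, d=(M1−M0)/(6·3)=-11815/38178, b=Δ0−h0·(2M0+M1)/6=7573/4242
seg 1: a=1, c=M1/2=-11815/4242, d=(M2−M1)/(6·1)=6159/1414, b=Δ1−h1·(2M1+M2)/6=-13936/2121
seg 2: a=-4, c=M2/2=21808/2121, d=(M3−M2)/(6·1)=-22093/4242, b=Δ2−h2·(2M2+M3)/6=3929/4242
seg 3: a=2, c=M3/2=-22663/4242, d=(M4−M3)/(6·3)=36037/38178, b=Δ3−h3·(2M3+M4)/6=4147/707
seg 4: a=-3, c=M4/2=2229/707, d=(M5−M4)/(6·2)=-743/1414, b=Δ4−h4·(2M4+M5)/6=-995/1414
t_q=13/2 → seg 3, τ=3/2; S=2+4147/707·τ+-22663/4242·τ²+36037/38178·τ³=3173/1616

  seg 0: a=4 b=7573/4242 c=0 d=-11815/38178
  seg 1: a=1 b=-13936/2121 c=-11815/4242 d=6159/1414
  seg 2: a=-4 b=3929/4242 c=21808/2121 d=-22093/4242
  seg 3: a=2 b=4147/707 c=-22663/4242 d=36037/38178
  seg 4: a=-3 b=-995/1414 c=2229/707 d=-743/1414
S(13/2) = 3173/1616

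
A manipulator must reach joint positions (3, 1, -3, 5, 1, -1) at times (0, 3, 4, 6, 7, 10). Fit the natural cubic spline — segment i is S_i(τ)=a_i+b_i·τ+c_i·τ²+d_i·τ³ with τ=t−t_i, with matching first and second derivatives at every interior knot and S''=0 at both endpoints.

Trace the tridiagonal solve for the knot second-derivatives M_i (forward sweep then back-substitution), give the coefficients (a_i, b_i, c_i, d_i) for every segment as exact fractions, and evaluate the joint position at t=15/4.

Δ: Δ0=-2/3, Δ1=-4, Δ2=4, Δ3=-4, Δ4=-2/3
row 1: diag=8, rhs=-20; c'=1/8, d'=-5/2
row 2: denom=6−1·1/8=47/8; d'=(48−1·-5/2)/(47/8)=404/47
row 3: denom=6−2·16/47=250/47; d'=(-48−2·404/47)/(250/47)=-1532/125
row 4: denom=8−1·47/250=1953/250; d'=(20−1·-1532/125)/(1953/250)=128/31
back: M4=128/31
back: M3=-1532/125−47/250·128/31=-404/31
back: M2=404/47−16/47·-404/31=404/31
back: M1=-5/2−1/8·404/31=-128/31
M: M0=0, M1=-128/31, M2=404/31, M3=-404/31, M4=128/31, M5=0
seg 0: a=3, c=M0/2=0, d=(M1−M0)/(6·3)=-64/279, b=Δ0−h0·(2M0+M1)/6=130/93
seg 1: a=1, c=M1/2=-64/31, d=(M2−M1)/(6·1)=266/93, b=Δ1−h1·(2M1+M2)/6=-446/93
seg 2: a=-3, c=M2/2=202/31, d=(M3−M2)/(6·2)=-202/93, b=Δ2−h2·(2M2+M3)/6=-32/93
seg 3: a=5, c=M3/2=-202/31, d=(M4−M3)/(6·1)=266/93, b=Δ3−h3·(2M3+M4)/6=-32/93
seg 4: a=1, c=M4/2=64/31, d=(M5−M4)/(6·3)=-64/279, b=Δ4−h4·(2M4+M5)/6=-446/93
t_q=15/4 → seg 1, τ=3/4; S=1+-446/93·τ+-64/31·τ²+266/93·τ³=-2531/992

  seg 0: a=3 b=130/93 c=0 d=-64/279
  seg 1: a=1 b=-446/93 c=-64/31 d=266/93
  seg 2: a=-3 b=-32/93 c=202/31 d=-202/93
  seg 3: a=5 b=-32/93 c=-202/31 d=266/93
  seg 4: a=1 b=-446/93 c=64/31 d=-64/279
S(15/4) = -2531/992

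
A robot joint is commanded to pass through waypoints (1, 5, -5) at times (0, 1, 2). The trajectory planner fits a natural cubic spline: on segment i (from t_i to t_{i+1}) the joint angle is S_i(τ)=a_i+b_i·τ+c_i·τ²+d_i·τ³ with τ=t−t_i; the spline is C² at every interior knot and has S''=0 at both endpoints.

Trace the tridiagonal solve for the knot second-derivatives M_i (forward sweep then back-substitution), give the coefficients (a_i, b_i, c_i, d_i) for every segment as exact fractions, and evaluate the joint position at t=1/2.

  seg 0: a=1 b=15/2 c=0 d=-7/2
  seg 1: a=5 b=-3 c=-21/2 d=7/2
S(1/2) = 69/16

Δ: Δ0=4, Δ1=-10
row 1: diag=4, rhs=-84; c'=1/4, d'=-21
back: M1=-21
M: M0=0, M1=-21, M2=0
seg 0: a=1, c=M0/2=0, d=(M1−M0)/(6·1)=-7/2, b=Δ0−h0·(2M0+M1)/6=15/2
seg 1: a=5, c=M1/2=-21/2, d=(M2−M1)/(6·1)=7/2, b=Δ1−h1·(2M1+M2)/6=-3
t_q=1/2 → seg 0, τ=1/2; S=1+15/2·τ+0·τ²+-7/2·τ³=69/16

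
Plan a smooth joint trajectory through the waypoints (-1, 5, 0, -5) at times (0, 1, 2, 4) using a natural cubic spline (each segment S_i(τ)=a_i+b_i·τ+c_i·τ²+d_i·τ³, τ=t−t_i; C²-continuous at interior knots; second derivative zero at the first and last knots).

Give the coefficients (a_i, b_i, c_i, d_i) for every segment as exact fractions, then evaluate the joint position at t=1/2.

  seg 0: a=-1 b=413/46 c=0 d=-137/46
  seg 1: a=5 b=1/23 c=-411/46 d=179/46
  seg 2: a=0 b=-283/46 c=63/23 d=-21/46
S(1/2) = 1147/368

Δ: Δ0=6, Δ1=-5, Δ2=-5/2
row 1: diag=4, rhs=-66; c'=1/4, d'=-33/2
row 2: denom=6−1·1/4=23/4; d'=(15−1·-33/2)/(23/4)=126/23
back: M2=126/23
back: M1=-33/2−1/4·126/23=-411/23
M: M0=0, M1=-411/23, M2=126/23, M3=0
seg 0: a=-1, c=M0/2=0, d=(M1−M0)/(6·1)=-137/46, b=Δ0−h0·(2M0+M1)/6=413/46
seg 1: a=5, c=M1/2=-411/46, d=(M2−M1)/(6·1)=179/46, b=Δ1−h1·(2M1+M2)/6=1/23
seg 2: a=0, c=M2/2=63/23, d=(M3−M2)/(6·2)=-21/46, b=Δ2−h2·(2M2+M3)/6=-283/46
t_q=1/2 → seg 0, τ=1/2; S=-1+413/46·τ+0·τ²+-137/46·τ³=1147/368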